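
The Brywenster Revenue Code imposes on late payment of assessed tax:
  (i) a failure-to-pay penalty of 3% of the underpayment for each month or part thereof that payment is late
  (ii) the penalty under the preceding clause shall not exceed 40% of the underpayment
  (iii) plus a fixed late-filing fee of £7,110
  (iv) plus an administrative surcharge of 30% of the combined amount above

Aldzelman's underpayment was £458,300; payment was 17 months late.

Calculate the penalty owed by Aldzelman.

£247,559

Accrued rate: 3% × 17 = 51%, capped at 40% → 40%
Failure-to-pay penalty: 40% of £458,300 = £183,320
Penalty before surcharge: £183,320 + £7,110 = £190,430
Administrative surcharge: 30% of £190,430 = £57,129
Total penalty: £190,430 + £57,129 = £247,559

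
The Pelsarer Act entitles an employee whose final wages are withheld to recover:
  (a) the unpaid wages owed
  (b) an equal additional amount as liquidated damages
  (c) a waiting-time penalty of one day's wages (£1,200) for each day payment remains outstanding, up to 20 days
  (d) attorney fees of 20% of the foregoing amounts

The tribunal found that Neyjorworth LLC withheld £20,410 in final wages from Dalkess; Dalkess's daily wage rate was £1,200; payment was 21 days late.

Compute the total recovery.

Liquidated damages (equal amount): £20,410
Penalty days: min(21, 20) = 20
Waiting-time penalty: 20 × £1,200 = £24,000
Subtotal: £20,410 + £20,410 + £24,000 = £64,820
Attorney fees: 20% of £64,820 = £12,964
Total award: £64,820 + £12,964 = £77,784

£77,784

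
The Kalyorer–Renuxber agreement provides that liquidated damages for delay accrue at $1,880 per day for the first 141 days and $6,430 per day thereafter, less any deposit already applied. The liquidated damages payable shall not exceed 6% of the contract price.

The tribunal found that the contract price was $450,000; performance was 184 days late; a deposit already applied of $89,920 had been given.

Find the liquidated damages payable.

$27,000

First 141 days: 141 × $1,880 = $265,080
Remaining days: (184 − 141) × $6,430 = $276,490
Accrued per-day damages: $265,080 + $276,490 = $541,570
Less deposit already applied: $541,570 − $89,920 = $451,650
Cap: 6% of $450,000 = $27,000
Cap at $27,000: $451,650 exceeds the cap → $27,000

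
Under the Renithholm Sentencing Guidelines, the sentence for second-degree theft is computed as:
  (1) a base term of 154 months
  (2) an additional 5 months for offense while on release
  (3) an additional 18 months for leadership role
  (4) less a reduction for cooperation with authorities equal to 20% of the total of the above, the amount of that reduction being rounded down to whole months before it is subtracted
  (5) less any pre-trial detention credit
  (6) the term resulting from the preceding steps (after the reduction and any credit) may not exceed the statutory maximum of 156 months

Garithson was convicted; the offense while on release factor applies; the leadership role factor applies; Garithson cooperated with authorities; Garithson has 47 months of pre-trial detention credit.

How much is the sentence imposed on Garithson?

Offense while on release enhancement: +5 months
Leadership role enhancement: +18 months
Adjusted term: 154 months + 5 months + 18 months = 177 months
Cooperation with authorities reduction: 20% of 177 months = 35 months (rounded down)
After reduction: 177 − 35 = 142 months
Less pre-trial detention credit: 142 months − 47 months = 95 months
Cap at 156 months: 95 months is within the cap, no reduction.

95 months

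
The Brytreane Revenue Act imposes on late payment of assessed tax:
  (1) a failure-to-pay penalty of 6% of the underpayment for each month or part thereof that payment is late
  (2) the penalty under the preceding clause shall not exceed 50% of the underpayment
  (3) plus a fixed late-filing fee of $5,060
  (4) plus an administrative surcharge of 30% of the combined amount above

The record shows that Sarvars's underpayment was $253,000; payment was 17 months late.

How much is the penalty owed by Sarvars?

Accrued rate: 6% × 17 = 102%, capped at 50% → 50%
Failure-to-pay penalty: 50% of $253,000 = $126,500
Penalty before surcharge: $126,500 + $5,060 = $131,560
Administrative surcharge: 30% of $131,560 = $39,468
Total penalty: $131,560 + $39,468 = $171,028

$171,028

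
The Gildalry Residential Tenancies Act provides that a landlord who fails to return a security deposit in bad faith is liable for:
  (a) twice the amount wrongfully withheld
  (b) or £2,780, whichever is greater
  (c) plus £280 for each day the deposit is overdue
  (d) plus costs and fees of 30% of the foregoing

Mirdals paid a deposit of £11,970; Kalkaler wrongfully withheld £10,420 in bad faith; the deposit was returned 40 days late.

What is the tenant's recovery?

£41,652

Doubled: 2 × £10,420 = £20,840
Minimum £2,780: £20,840 meets the minimum, no increase.
Late-return penalty: 40 × £280 = £11,200
Damages plus late penalty: £20,840 + £11,200 = £32,040
Costs and fees: 30% of £32,040 = £9,612
Total recovery: £32,040 + £9,612 = £41,652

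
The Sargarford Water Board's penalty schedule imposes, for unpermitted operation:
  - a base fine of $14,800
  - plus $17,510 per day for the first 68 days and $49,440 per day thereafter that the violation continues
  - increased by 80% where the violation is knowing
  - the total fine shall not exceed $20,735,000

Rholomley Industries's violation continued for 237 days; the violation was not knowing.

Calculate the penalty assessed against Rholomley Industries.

First 68 days: 68 × $17,510 = $1,190,680
Remaining days: (237 − 68) × $49,440 = $8,355,360
Per-day component: $1,190,680 + $8,355,360 = $9,546,040
Base plus per-day: $14,800 + $9,546,040 = $9,560,840
The violation was not knowing: no 80% increase.
Cap at $20,735,000: $9,560,840 is within the cap, no reduction.

$9,560,840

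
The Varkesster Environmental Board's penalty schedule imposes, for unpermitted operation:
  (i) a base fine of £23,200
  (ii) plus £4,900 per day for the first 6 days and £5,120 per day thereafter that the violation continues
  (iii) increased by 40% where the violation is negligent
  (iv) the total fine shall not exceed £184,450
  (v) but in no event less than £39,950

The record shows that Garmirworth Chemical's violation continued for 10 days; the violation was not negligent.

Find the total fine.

Civil penalty: £73,080

First 6 days: 6 × £4,900 = £29,400
Remaining days: (10 − 6) × £5,120 = £20,480
Per-day component: £29,400 + £20,480 = £49,880
Base plus per-day: £23,200 + £49,880 = £73,080
The violation was not negligent: no 40% increase.
Cap at £184,450: £73,080 is within the cap, no reduction.
Minimum £39,950: £73,080 meets the minimum, no increase.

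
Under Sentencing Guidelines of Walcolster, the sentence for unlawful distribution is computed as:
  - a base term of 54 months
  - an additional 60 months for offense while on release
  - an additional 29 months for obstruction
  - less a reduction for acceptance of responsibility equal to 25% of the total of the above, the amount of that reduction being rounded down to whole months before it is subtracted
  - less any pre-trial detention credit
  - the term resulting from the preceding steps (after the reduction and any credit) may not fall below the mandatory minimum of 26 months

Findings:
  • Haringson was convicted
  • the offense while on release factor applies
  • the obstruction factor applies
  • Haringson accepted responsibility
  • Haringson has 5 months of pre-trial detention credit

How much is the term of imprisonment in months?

Offense while on release enhancement: +60 months
Obstruction enhancement: +29 months
Adjusted term: 54 months + 60 months + 29 months = 143 months
Acceptance of responsibility reduction: 25% of 143 months = 35 months (rounded down)
After reduction: 143 − 35 = 108 months
Less pre-trial detention credit: 108 months − 5 months = 103 months
Minimum 26 months: 103 months meets the minimum, no increase.

103 months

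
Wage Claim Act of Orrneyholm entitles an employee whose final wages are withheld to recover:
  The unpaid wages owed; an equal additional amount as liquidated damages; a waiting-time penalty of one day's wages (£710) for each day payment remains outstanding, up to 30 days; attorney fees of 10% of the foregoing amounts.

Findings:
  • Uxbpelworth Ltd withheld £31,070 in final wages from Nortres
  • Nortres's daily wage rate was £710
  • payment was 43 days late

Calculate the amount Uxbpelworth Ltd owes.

Liquidated damages (equal amount): £31,070
Penalty days: min(43, 30) = 30
Waiting-time penalty: 30 × £710 = £21,300
Subtotal: £31,070 + £31,070 + £21,300 = £83,440
Attorney fees: 10% of £83,440 = £8,344
Total award: £83,440 + £8,344 = £91,784

Total award: £91,784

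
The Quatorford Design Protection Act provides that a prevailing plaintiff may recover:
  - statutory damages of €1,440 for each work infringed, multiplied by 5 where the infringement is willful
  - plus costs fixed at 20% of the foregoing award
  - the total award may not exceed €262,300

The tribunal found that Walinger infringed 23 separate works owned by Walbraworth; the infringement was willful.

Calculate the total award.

€198,720

Statutory damages: 23 × €1,440 = €33,120
Multiplied by 5: 5 × €33,120 = €165,600
Costs: 20% of €165,600 = €33,120
Award plus costs: €165,600 + €33,120 = €198,720
Cap at €262,300: €198,720 is within the cap, no reduction.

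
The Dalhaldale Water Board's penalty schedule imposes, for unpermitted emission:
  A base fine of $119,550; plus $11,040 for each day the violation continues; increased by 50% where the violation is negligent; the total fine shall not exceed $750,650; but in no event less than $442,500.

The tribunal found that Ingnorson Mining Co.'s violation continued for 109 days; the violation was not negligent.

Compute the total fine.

$750,650

Per-day component: 109 × $11,040 = $1,203,360
Base plus per-day: $119,550 + $1,203,360 = $1,322,910
The violation was not negligent: no 50% increase.
Cap at $750,650: $1,322,910 exceeds the cap → $750,650
Minimum $442,500: $750,650 meets the minimum, no increase.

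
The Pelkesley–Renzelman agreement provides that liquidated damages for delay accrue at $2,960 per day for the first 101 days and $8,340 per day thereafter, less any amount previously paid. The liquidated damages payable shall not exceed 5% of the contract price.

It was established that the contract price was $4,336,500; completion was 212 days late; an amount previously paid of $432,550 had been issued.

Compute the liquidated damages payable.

Liquidated damages: $216,825

First 101 days: 101 × $2,960 = $298,960
Remaining days: (212 − 101) × $8,340 = $925,740
Accrued per-day damages: $298,960 + $925,740 = $1,224,700
Less amount previously paid: $1,224,700 − $432,550 = $792,150
Cap: 5% of $4,336,500 = $216,825
Cap at $216,825: $792,150 exceeds the cap → $216,825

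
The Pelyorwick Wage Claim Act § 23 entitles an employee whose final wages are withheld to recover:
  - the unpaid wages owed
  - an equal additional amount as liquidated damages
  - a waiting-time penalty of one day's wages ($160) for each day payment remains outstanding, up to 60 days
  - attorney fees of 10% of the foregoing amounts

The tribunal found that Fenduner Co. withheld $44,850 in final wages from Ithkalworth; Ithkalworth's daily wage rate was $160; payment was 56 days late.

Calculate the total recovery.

Liquidated damages (equal amount): $44,850
Penalty days: min(56, 60) = 56
Waiting-time penalty: 56 × $160 = $8,960
Subtotal: $44,850 + $44,850 + $8,960 = $98,660
Attorney fees: 10% of $98,660 = $9,866
Total award: $98,660 + $9,866 = $108,526

Total award: $108,526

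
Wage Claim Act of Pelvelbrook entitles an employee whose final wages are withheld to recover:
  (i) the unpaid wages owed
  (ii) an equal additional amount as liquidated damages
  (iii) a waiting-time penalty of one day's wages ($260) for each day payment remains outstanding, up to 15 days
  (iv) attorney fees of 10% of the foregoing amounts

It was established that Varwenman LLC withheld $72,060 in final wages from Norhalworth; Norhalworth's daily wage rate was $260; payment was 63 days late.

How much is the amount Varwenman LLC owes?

Liquidated damages (equal amount): $72,060
Penalty days: min(63, 15) = 15
Waiting-time penalty: 15 × $260 = $3,900
Subtotal: $72,060 + $72,060 + $3,900 = $148,020
Attorney fees: 10% of $148,020 = $14,802
Total award: $148,020 + $14,802 = $162,822

$162,822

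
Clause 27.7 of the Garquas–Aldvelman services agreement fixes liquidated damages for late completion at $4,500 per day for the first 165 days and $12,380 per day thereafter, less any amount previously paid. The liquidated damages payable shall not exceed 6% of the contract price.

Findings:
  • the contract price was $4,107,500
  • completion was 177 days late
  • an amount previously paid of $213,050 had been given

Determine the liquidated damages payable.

First 165 days: 165 × $4,500 = $742,500
Remaining days: (177 − 165) × $12,380 = $148,560
Accrued per-day damages: $742,500 + $148,560 = $891,060
Less amount previously paid: $891,060 − $213,050 = $678,010
Cap: 6% of $4,107,500 = $246,450
Cap at $246,450: $678,010 exceeds the cap → $246,450

$246,450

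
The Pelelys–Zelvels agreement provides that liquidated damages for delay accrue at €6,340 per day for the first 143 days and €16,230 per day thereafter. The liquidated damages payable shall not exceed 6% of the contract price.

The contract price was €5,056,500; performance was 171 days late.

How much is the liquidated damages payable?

First 143 days: 143 × €6,340 = €906,620
Remaining days: (171 − 143) × €16,230 = €454,440
Accrued per-day damages: €906,620 + €454,440 = €1,361,060
Cap: 6% of €5,056,500 = €303,390
Cap at €303,390: €1,361,060 exceeds the cap → €303,390

€303,390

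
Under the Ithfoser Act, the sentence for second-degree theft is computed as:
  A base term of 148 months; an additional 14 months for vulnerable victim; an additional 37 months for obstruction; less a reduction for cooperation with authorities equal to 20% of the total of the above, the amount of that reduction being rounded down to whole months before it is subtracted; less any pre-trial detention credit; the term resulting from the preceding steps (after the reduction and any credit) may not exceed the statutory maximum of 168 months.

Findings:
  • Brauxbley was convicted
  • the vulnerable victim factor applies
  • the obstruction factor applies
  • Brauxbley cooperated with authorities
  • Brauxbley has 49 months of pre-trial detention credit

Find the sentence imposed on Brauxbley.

111 months

Vulnerable victim enhancement: +14 months
Obstruction enhancement: +37 months
Adjusted term: 148 months + 14 months + 37 months = 199 months
Cooperation with authorities reduction: 20% of 199 months = 39 months (rounded down)
After reduction: 199 − 39 = 160 months
Less pre-trial detention credit: 160 months − 49 months = 111 months
Cap at 168 months: 111 months is within the cap, no reduction.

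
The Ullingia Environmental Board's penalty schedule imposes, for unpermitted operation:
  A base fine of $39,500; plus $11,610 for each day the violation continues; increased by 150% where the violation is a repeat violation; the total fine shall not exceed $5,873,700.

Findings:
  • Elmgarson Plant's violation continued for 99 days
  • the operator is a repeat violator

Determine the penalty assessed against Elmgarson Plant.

Per-day component: 99 × $11,610 = $1,149,390
Base plus per-day: $39,500 + $1,149,390 = $1,188,890
Enhancement: 150% of $1,188,890 = $1,783,335
Enhanced fine: $1,188,890 + $1,783,335 = $2,972,225
Cap at $5,873,700: $2,972,225 is within the cap, no reduction.

$2,972,225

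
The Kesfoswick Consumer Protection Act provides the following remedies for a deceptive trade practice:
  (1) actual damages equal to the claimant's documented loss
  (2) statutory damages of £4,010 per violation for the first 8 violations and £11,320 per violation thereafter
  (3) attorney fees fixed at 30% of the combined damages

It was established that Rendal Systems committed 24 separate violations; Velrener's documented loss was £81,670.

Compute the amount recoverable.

First 8 violations: 8 × £4,010 = £32,080
Remaining violations: (24 − 8) × £11,320 = £181,120
Statutory damages: £32,080 + £181,120 = £213,200
Combined damages: £81,670 + £213,200 = £294,870
Attorney fees: 30% of £294,870 = £88,461
Total recovery: £294,870 + £88,461 = £383,331

£383,331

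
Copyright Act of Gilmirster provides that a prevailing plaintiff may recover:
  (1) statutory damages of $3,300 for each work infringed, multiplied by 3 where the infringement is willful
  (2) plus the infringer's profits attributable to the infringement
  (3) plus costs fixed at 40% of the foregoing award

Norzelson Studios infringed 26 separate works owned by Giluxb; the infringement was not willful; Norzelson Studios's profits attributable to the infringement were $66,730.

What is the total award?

$213,542

Statutory damages: 26 × $3,300 = $85,800
Infringement not willful: no ×3 enhancement.
Combined award: $85,800 + $66,730 = $152,530
Costs: 40% of $152,530 = $61,012
Award plus costs: $152,530 + $61,012 = $213,542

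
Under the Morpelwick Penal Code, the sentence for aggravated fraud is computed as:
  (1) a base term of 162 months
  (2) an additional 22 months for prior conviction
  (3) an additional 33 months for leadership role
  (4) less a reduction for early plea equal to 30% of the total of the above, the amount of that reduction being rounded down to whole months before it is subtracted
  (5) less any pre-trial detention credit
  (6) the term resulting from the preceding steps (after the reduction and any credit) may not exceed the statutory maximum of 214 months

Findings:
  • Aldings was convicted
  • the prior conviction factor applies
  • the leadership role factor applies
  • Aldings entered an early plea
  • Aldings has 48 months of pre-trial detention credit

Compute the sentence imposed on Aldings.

Sentence: 104 months

Prior conviction enhancement: +22 months
Leadership role enhancement: +33 months
Adjusted term: 162 months + 22 months + 33 months = 217 months
Early plea reduction: 30% of 217 months = 65 months (rounded down)
After reduction: 217 − 65 = 152 months
Less pre-trial detention credit: 152 months − 48 months = 104 months
Cap at 214 months: 104 months is within the cap, no reduction.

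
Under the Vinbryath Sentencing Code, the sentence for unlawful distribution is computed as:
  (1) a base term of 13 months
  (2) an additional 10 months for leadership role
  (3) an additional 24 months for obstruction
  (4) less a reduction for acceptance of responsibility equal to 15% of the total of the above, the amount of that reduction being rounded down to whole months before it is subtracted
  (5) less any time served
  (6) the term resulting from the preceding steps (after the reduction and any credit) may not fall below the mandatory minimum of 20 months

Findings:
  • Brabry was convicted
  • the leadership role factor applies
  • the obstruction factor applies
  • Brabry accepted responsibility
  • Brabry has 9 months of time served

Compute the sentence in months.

Leadership role enhancement: +10 months
Obstruction enhancement: +24 months
Adjusted term: 13 months + 10 months + 24 months = 47 months
Acceptance of responsibility reduction: 15% of 47 months = 7 months (rounded down)
After reduction: 47 − 7 = 40 months
Less time served: 40 months − 9 months = 31 months
Minimum 20 months: 31 months meets the minimum, no increase.

31 months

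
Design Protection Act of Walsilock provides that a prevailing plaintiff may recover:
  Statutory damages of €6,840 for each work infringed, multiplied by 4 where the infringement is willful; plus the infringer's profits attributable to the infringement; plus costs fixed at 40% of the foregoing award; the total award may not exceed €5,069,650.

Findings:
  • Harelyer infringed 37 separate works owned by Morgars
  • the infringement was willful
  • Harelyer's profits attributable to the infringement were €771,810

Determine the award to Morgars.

Statutory damages: 37 × €6,840 = €253,080
Multiplied by 4: 4 × €253,080 = €1,012,320
Combined award: €1,012,320 + €771,810 = €1,784,130
Costs: 40% of €1,784,130 = €713,652
Award plus costs: €1,784,130 + €713,652 = €2,497,782
Cap at €5,069,650: €2,497,782 is within the cap, no reduction.

€2,497,782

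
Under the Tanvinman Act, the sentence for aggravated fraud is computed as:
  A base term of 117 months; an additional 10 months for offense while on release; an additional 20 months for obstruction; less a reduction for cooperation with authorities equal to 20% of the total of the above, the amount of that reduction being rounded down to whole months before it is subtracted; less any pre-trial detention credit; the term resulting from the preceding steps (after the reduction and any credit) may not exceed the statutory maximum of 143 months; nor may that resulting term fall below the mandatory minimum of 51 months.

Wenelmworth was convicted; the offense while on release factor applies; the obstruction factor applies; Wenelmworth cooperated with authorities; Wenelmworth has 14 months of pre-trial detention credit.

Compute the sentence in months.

Sentence: 104 months

Offense while on release enhancement: +10 months
Obstruction enhancement: +20 months
Adjusted term: 117 months + 10 months + 20 months = 147 months
Cooperation with authorities reduction: 20% of 147 months = 29 months (rounded down)
After reduction: 147 − 29 = 118 months
Less pre-trial detention credit: 118 months − 14 months = 104 months
Cap at 143 months: 104 months is within the cap, no reduction.
Minimum 51 months: 104 months meets the minimum, no increase.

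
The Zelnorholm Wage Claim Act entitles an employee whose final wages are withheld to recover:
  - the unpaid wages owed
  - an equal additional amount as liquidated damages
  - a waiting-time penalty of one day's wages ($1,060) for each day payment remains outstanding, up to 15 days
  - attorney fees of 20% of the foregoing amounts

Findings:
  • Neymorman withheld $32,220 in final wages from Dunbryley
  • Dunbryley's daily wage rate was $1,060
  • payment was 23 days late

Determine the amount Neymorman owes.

Liquidated damages (equal amount): $32,220
Penalty days: min(23, 15) = 15
Waiting-time penalty: 15 × $1,060 = $15,900
Subtotal: $32,220 + $32,220 + $15,900 = $80,340
Attorney fees: 20% of $80,340 = $16,068
Total award: $80,340 + $16,068 = $96,408

$96,408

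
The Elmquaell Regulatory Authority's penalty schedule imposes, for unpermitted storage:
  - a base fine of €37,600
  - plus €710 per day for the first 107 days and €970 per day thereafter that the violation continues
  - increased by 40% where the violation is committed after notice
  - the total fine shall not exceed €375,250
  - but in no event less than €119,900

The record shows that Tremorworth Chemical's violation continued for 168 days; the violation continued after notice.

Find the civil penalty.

First 107 days: 107 × €710 = €75,970
Remaining days: (168 − 107) × €970 = €59,170
Per-day component: €75,970 + €59,170 = €135,140
Base plus per-day: €37,600 + €135,140 = €172,740
Enhancement: 40% of €172,740 = €69,096
Enhanced fine: €172,740 + €69,096 = €241,836
Cap at €375,250: €241,836 is within the cap, no reduction.
Minimum €119,900: €241,836 meets the minimum, no increase.

Civil penalty: €241,836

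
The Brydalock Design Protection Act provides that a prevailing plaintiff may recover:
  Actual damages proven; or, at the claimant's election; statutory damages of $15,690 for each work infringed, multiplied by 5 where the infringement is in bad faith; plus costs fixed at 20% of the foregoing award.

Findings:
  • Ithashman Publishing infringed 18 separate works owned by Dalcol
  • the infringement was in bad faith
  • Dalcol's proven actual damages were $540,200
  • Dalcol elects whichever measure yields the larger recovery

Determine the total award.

Statutory damages: 18 × $15,690 = $282,420
Multiplied by 5: 5 × $282,420 = $1,412,100
Greater of actual damages ($540,200) or enhanced statutory damages ($1,412,100): $1,412,100
Costs: 20% of $1,412,100 = $282,420
Award plus costs: $1,412,100 + $282,420 = $1,694,520

$1,694,520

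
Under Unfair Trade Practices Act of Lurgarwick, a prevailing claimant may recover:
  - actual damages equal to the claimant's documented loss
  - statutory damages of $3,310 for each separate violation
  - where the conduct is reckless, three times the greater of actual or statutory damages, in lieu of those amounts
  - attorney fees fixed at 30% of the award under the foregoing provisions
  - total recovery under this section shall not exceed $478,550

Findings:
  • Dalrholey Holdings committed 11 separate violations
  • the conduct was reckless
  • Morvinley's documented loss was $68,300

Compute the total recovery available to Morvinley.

Statutory damages: 11 × $3,310 = $36,410
Greater of actual damages ($68,300) or statutory damages ($36,410): $68,300
Trebled: 3 × $68,300 = $204,900
Attorney fees: 30% of $204,900 = $61,470
Total before cap: $204,900 + $61,470 = $266,370
Cap at $478,550: $266,370 is within the cap, no reduction.

Total recovery: $266,370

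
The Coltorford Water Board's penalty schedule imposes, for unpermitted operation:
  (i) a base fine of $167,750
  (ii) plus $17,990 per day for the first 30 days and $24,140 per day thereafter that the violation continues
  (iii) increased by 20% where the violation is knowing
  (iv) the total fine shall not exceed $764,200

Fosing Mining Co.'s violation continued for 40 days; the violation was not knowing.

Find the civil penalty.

First 30 days: 30 × $17,990 = $539,700
Remaining days: (40 − 30) × $24,140 = $241,400
Per-day component: $539,700 + $241,400 = $781,100
Base plus per-day: $167,750 + $781,100 = $948,850
The violation was not knowing: no 20% increase.
Cap at $764,200: $948,850 exceeds the cap → $764,200

$764,200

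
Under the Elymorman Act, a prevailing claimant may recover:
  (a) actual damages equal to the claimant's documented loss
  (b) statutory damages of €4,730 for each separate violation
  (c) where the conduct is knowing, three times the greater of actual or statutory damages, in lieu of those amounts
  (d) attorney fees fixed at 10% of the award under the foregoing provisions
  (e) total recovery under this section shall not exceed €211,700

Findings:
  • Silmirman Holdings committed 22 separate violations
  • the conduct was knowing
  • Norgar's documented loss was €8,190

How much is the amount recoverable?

Statutory damages: 22 × €4,730 = €104,060
Greater of actual damages (€8,190) or statutory damages (€104,060): €104,060
Trebled: 3 × €104,060 = €312,180
Attorney fees: 10% of €312,180 = €31,218
Total before cap: €312,180 + €31,218 = €343,398
Cap at €211,700: €343,398 exceeds the cap → €211,700

€211,700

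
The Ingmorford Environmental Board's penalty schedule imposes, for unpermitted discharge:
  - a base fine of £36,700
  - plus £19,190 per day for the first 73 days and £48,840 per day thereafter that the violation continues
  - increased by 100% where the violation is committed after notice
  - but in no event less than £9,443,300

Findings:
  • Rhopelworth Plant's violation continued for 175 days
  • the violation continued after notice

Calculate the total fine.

First 73 days: 73 × £19,190 = £1,400,870
Remaining days: (175 − 73) × £48,840 = £4,981,680
Per-day component: £1,400,870 + £4,981,680 = £6,382,550
Base plus per-day: £36,700 + £6,382,550 = £6,419,250
Enhancement: 100% of £6,419,250 = £6,419,250
Enhanced fine: £6,419,250 + £6,419,250 = £12,838,500
Minimum £9,443,300: £12,838,500 meets the minimum, no increase.

£12,838,500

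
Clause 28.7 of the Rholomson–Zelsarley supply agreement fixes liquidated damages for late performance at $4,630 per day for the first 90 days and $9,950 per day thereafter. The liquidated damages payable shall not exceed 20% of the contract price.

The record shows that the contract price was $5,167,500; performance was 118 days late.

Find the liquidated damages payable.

$695,300

First 90 days: 90 × $4,630 = $416,700
Remaining days: (118 − 90) × $9,950 = $278,600
Accrued per-day damages: $416,700 + $278,600 = $695,300
Cap: 20% of $5,167,500 = $1,033,500
Cap at $1,033,500: $695,300 is within the cap, no reduction.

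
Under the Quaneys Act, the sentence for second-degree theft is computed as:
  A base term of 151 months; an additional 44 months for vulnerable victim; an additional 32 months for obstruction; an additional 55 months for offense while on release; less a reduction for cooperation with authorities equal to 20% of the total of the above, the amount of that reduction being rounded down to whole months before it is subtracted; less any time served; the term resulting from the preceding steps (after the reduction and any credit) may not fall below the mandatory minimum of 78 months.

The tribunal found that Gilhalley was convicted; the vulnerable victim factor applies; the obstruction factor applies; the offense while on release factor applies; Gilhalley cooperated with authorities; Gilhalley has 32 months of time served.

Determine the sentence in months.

Sentence: 194 months

Vulnerable victim enhancement: +44 months
Obstruction enhancement: +32 months
Offense while on release enhancement: +55 months
Adjusted term: 151 months + 44 months + 32 months + 55 months = 282 months
Cooperation with authorities reduction: 20% of 282 months = 56 months (rounded down)
After reduction: 282 − 56 = 226 months
Less time served: 226 months − 32 months = 194 months
Minimum 78 months: 194 months meets the minimum, no increase.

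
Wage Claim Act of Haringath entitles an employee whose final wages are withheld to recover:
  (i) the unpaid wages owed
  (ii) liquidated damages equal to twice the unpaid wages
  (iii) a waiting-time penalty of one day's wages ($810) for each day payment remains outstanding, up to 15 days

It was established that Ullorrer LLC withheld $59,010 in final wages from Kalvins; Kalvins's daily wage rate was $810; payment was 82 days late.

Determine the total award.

$189,180

Doubled: 2 × $59,010 = $118,020
Penalty days: min(82, 15) = 15
Waiting-time penalty: 15 × $810 = $12,150
Total award: $59,010 + $118,020 + $12,150 = $189,180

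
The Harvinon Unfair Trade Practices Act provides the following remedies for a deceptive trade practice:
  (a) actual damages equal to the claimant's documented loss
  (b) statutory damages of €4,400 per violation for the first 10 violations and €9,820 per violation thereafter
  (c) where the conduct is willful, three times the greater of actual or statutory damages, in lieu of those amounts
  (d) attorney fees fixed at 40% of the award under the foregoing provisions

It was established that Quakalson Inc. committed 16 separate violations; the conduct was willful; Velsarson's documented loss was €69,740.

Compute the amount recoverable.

€432,264

First 10 violations: 10 × €4,400 = €44,000
Remaining violations: (16 − 10) × €9,820 = €58,920
Statutory damages: €44,000 + €58,920 = €102,920
Greater of actual damages (€69,740) or statutory damages (€102,920): €102,920
Trebled: 3 × €102,920 = €308,760
Attorney fees: 40% of €308,760 = €123,504
Total recovery: €308,760 + €123,504 = €432,264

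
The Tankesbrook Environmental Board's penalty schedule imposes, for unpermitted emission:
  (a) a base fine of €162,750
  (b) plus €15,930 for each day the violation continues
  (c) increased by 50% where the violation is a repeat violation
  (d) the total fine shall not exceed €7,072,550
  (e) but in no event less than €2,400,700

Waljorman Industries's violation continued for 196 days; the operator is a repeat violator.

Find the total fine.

Civil penalty: €4,927,545

Per-day component: 196 × €15,930 = €3,122,280
Base plus per-day: €162,750 + €3,122,280 = €3,285,030
Enhancement: 50% of €3,285,030 = €1,642,515
Enhanced fine: €3,285,030 + €1,642,515 = €4,927,545
Cap at €7,072,550: €4,927,545 is within the cap, no reduction.
Minimum €2,400,700: €4,927,545 meets the minimum, no increase.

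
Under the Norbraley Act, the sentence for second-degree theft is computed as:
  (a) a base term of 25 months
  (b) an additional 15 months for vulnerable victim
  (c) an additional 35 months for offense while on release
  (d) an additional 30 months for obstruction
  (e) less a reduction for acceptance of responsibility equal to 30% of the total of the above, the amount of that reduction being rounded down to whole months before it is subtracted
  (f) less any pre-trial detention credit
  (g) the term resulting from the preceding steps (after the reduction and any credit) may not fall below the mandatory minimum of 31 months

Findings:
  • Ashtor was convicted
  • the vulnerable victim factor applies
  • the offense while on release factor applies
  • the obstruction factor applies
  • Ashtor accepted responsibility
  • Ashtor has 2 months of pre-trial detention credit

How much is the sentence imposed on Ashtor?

Vulnerable victim enhancement: +15 months
Offense while on release enhancement: +35 months
Obstruction enhancement: +30 months
Adjusted term: 25 months + 15 months + 35 months + 30 months = 105 months
Acceptance of responsibility reduction: 30% of 105 months = 31 months (rounded down)
After reduction: 105 − 31 = 74 months
Less pre-trial detention credit: 74 months − 2 months = 72 months
Minimum 31 months: 72 months meets the minimum, no increase.

72 months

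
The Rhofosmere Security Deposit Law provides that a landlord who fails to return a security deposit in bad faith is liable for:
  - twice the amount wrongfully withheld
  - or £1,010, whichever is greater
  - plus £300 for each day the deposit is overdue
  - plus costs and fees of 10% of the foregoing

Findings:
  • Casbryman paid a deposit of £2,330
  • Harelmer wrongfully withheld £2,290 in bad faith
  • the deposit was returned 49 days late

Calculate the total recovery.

£21,208

Doubled: 2 × £2,290 = £4,580
Minimum £1,010: £4,580 meets the minimum, no increase.
Late-return penalty: 49 × £300 = £14,700
Damages plus late penalty: £4,580 + £14,700 = £19,280
Costs and fees: 10% of £19,280 = £1,928
Total recovery: £19,280 + £1,928 = £21,208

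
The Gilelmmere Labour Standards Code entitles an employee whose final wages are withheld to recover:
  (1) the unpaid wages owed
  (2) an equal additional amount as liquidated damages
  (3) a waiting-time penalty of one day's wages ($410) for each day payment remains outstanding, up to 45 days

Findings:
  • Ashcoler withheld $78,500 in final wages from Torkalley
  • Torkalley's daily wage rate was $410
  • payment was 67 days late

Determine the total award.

Liquidated damages (equal amount): $78,500
Penalty days: min(67, 45) = 45
Waiting-time penalty: 45 × $410 = $18,450
Total award: $78,500 + $78,500 + $18,450 = $175,450

$175,450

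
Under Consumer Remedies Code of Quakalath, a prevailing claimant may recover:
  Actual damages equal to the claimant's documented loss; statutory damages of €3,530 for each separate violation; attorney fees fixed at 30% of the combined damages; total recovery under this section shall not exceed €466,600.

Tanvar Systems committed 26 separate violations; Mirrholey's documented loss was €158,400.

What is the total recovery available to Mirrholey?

€325,234

Statutory damages: 26 × €3,530 = €91,780
Combined damages: €158,400 + €91,780 = €250,180
Attorney fees: 30% of €250,180 = €75,054
Total before cap: €250,180 + €75,054 = €325,234
Cap at €466,600: €325,234 is within the cap, no reduction.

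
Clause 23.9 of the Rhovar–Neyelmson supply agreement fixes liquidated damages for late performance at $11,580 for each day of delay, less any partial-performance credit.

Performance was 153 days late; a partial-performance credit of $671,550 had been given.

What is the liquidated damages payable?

Per-day damages: 153 × $11,580 = $1,771,740
Less partial-performance credit: $1,771,740 − $671,550 = $1,100,190

$1,100,190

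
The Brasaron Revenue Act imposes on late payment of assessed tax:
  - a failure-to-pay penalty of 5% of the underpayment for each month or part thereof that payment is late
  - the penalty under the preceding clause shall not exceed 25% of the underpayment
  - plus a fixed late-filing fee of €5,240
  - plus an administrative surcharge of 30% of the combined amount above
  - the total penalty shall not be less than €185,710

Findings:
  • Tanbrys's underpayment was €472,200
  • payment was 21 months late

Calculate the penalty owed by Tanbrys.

€185,710

Accrued rate: 5% × 21 = 105%, capped at 25% → 25%
Failure-to-pay penalty: 25% of €472,200 = €118,050
Penalty before surcharge: €118,050 + €5,240 = €123,290
Administrative surcharge: 30% of €123,290 = €36,987
Total penalty: €123,290 + €36,987 = €160,277
Minimum €185,710: €160,277 is below the minimum → €185,710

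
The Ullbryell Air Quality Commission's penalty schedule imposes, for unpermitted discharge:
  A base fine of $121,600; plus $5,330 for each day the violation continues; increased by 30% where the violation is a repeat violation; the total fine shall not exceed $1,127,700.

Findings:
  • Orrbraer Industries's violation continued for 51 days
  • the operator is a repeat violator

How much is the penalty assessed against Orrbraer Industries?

Per-day component: 51 × $5,330 = $271,830
Base plus per-day: $121,600 + $271,830 = $393,430
Enhancement: 30% of $393,430 = $118,029
Enhanced fine: $393,430 + $118,029 = $511,459
Cap at $1,127,700: $511,459 is within the cap, no reduction.

Civil penalty: $511,459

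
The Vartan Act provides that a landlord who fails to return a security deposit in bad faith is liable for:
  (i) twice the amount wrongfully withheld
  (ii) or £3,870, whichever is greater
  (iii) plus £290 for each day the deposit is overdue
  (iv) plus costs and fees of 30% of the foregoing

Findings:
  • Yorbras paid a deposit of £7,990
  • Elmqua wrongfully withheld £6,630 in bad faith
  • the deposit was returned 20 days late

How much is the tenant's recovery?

£24,778

Doubled: 2 × £6,630 = £13,260
Minimum £3,870: £13,260 meets the minimum, no increase.
Late-return penalty: 20 × £290 = £5,800
Damages plus late penalty: £13,260 + £5,800 = £19,060
Costs and fees: 30% of £19,060 = £5,718
Total recovery: £19,060 + £5,718 = £24,778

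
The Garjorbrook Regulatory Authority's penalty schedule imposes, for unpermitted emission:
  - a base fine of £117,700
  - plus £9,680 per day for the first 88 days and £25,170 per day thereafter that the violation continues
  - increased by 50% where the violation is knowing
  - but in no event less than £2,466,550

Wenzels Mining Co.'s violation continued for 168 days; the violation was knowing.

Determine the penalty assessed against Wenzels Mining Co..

First 88 days: 88 × £9,680 = £851,840
Remaining days: (168 − 88) × £25,170 = £2,013,600
Per-day component: £851,840 + £2,013,600 = £2,865,440
Base plus per-day: £117,700 + £2,865,440 = £2,983,140
Enhancement: 50% of £2,983,140 = £1,491,570
Enhanced fine: £2,983,140 + £1,491,570 = £4,474,710
Minimum £2,466,550: £4,474,710 meets the minimum, no increase.

£4,474,710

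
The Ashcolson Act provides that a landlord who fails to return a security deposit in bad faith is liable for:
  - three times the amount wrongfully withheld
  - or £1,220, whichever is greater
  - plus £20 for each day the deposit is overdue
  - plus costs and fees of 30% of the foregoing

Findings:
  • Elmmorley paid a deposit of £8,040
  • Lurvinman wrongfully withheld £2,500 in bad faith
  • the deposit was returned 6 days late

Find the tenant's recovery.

Trebled: 3 × £2,500 = £7,500
Minimum £1,220: £7,500 meets the minimum, no increase.
Late-return penalty: 6 × £20 = £120
Damages plus late penalty: £7,500 + £120 = £7,620
Costs and fees: 30% of £7,620 = £2,286
Total recovery: £7,620 + £2,286 = £9,906

£9,906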